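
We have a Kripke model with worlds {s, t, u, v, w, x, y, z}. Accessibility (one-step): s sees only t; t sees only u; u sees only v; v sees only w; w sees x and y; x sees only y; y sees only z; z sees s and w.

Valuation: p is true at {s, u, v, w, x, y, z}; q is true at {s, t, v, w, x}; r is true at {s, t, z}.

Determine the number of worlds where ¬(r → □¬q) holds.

s: r → □¬q is F. ✓
t: r → □¬q is T. ✗
u: r → □¬q is T. ✗
v: r → □¬q is T. ✗
w: r → □¬q is T. ✗
x: r → □¬q is T. ✗
y: r → □¬q is T. ✗
z: r → □¬q is F. ✓
Satisfying worlds: {s, z}.

2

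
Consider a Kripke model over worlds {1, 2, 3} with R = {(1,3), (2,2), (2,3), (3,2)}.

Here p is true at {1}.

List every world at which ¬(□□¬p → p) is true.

{2, 3}

1: □□¬p → p is T. ✗
2: □□¬p → p is F. ✓
3: □□¬p → p is F. ✓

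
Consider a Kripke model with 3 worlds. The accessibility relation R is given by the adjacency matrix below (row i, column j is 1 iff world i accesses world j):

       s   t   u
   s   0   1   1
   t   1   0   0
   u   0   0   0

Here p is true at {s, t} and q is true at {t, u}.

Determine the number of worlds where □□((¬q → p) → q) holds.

s: successors {t, u}; □((¬q → p) → q) there: t:F, u:T. ✗
t: successors {s}; □((¬q → p) → q) there: s:T. ✓
u: no successors, so □□((¬q → p) → q) holds vacuously. ✓
Satisfying worlds: {t, u}.

2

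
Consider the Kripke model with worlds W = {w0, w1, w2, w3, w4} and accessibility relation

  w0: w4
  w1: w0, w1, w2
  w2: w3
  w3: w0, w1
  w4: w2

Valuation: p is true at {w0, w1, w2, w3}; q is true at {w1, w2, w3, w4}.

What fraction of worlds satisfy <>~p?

1/5

w0: successors {w4}; ~p there: w4:T. ✓
w1: successors {w0, w1, w2}; ~p there: w0:F, w1:F, w2:F. ✗
w2: successors {w3}; ~p there: w3:F. ✗
w3: successors {w0, w1}; ~p there: w0:F, w1:F. ✗
w4: successors {w2}; ~p there: w2:F. ✗
That's 1 of 5 worlds, so 1/5.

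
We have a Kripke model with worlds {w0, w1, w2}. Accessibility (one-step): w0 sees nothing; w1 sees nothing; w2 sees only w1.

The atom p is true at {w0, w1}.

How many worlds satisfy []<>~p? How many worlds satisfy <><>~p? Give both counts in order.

For []<>~p:
w0: no successors, so []<>~p holds vacuously. ✓
w1: no successors, so []<>~p holds vacuously. ✓
w2: successors {w1}; <>~p there: w1:F. ✗
— 2 worlds.
For <><>~p:
w0: no successors, so <><>~p fails. ✗
w1: no successors, so <><>~p fails. ✗
w2: successors {w1}; <>~p there: w1:F. ✗
— 0 worlds.

2 and 0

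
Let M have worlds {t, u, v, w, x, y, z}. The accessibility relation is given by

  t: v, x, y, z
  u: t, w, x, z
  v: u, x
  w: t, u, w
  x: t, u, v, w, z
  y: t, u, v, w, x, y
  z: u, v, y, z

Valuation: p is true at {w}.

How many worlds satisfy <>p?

t: successors {v, x, y, z}; p there: v:F, x:F, y:F, z:F. ✗
u: successors {t, w, x, z}; p there: t:F, w:T, x:F, z:F. ✓
v: successors {u, x}; p there: u:F, x:F. ✗
w: successors {t, u, w}; p there: t:F, u:F, w:T. ✓
x: successors {t, u, v, w, z}; p there: t:F, u:F, v:F, w:T, z:F. ✓
y: successors {t, u, v, w, x, y}; p there: t:F, u:F, v:F, w:T, x:F, y:F. ✓
z: successors {u, v, y, z}; p there: u:F, v:F, y:F, z:F. ✗
Satisfying worlds: {u, w, x, y}.

4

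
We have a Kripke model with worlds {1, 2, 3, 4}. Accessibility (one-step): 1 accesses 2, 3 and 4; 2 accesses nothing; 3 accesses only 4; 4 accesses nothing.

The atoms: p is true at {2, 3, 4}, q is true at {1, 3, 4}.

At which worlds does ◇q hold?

{1, 3}

1: successors {2, 3, 4}; q there: 2:F, 3:T, 4:T. ✓
2: no successors, so ◇q fails. ✗
3: successors {4}; q there: 4:T. ✓
4: no successors, so ◇q fails. ✗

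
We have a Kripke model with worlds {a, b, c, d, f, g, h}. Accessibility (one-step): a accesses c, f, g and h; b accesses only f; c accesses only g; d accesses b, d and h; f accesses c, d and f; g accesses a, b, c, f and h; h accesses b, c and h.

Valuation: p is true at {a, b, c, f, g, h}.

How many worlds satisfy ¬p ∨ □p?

a: ¬p is F, □p is T. ✓
b: ¬p is F, □p is T. ✓
c: ¬p is F, □p is T. ✓
d: ¬p is T, □p is F. ✓
f: ¬p is F, □p is F. ✗
g: ¬p is F, □p is T. ✓
h: ¬p is F, □p is T. ✓
Satisfying worlds: {a, b, c, d, g, h}.

6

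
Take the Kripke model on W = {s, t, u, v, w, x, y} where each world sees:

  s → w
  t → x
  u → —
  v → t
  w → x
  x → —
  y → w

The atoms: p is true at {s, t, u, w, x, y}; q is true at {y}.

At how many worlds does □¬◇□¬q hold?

4

s: successors {w}; ¬◇□¬q there: w:F. ✗
t: successors {x}; ¬◇□¬q there: x:T. ✓
u: no successors, so □¬◇□¬q holds vacuously. ✓
v: successors {t}; ¬◇□¬q there: t:F. ✗
w: successors {x}; ¬◇□¬q there: x:T. ✓
x: no successors, so □¬◇□¬q holds vacuously. ✓
y: successors {w}; ¬◇□¬q there: w:F. ✗
Satisfying worlds: {t, u, w, x}.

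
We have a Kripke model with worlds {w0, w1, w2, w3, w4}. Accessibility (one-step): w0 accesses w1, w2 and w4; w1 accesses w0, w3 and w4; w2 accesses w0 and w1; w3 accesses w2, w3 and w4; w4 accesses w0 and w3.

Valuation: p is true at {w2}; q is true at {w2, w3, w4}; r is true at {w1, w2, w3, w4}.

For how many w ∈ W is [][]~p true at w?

1

w0: successors {w1, w2, w4}; []~p there: w1:T, w2:T, w4:T. ✓
w1: successors {w0, w3, w4}; []~p there: w0:F, w3:F, w4:T. ✗
w2: successors {w0, w1}; []~p there: w0:F, w1:T. ✗
w3: successors {w2, w3, w4}; []~p there: w2:T, w3:F, w4:T. ✗
w4: successors {w0, w3}; []~p there: w0:F, w3:F. ✗
Satisfying worlds: {w0}.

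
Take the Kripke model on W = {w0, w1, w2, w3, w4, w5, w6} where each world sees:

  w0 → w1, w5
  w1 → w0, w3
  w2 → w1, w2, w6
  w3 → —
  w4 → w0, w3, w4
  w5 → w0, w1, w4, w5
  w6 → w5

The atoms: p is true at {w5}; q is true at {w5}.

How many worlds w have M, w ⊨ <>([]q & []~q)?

w0: successors {w1, w5}; []q & []~q there: w1:F, w5:F. ✗
w1: successors {w0, w3}; []q & []~q there: w0:F, w3:T. ✓
w2: successors {w1, w2, w6}; []q & []~q there: w1:F, w2:F, w6:F. ✗
w3: no successors, so <>([]q & []~q) fails. ✗
w4: successors {w0, w3, w4}; []q & []~q there: w0:F, w3:T, w4:F. ✓
w5: successors {w0, w1, w4, w5}; []q & []~q there: w0:F, w1:F, w4:F, w5:F. ✗
w6: successors {w5}; []q & []~q there: w5:F. ✗
Satisfying worlds: {w1, w4}.

2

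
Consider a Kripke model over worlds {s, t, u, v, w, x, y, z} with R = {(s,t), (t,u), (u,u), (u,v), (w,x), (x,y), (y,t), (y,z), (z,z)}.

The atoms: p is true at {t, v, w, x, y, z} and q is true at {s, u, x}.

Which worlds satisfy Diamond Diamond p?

s: successors {t}; Diamond p there: t:F. ✗
t: successors {u}; Diamond p there: u:T. ✓
u: successors {u, v}; Diamond p there: u:T, v:F. ✓
v: no successors, so Diamond Diamond p fails. ✗
w: successors {x}; Diamond p there: x:T. ✓
x: successors {y}; Diamond p there: y:T. ✓
y: successors {t, z}; Diamond p there: t:F, z:T. ✓
z: successors {z}; Diamond p there: z:T. ✓

{t, u, w, x, y, z}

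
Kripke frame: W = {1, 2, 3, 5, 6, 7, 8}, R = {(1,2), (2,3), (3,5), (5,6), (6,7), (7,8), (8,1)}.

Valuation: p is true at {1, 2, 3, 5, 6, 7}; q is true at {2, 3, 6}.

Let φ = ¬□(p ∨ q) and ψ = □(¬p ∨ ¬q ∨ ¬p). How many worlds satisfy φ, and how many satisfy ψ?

For ¬□(p ∨ q):
1: □(p ∨ q) is T. ✗
2: □(p ∨ q) is T. ✗
3: □(p ∨ q) is T. ✗
5: □(p ∨ q) is T. ✗
6: □(p ∨ q) is T. ✗
7: □(p ∨ q) is F. ✓
8: □(p ∨ q) is T. ✗
— 1 world.
For □(¬p ∨ ¬q ∨ ¬p):
1: successors {2}; ¬p ∨ ¬q ∨ ¬p there: 2:F. ✗
2: successors {3}; ¬p ∨ ¬q ∨ ¬p there: 3:F. ✗
3: successors {5}; ¬p ∨ ¬q ∨ ¬p there: 5:T. ✓
5: successors {6}; ¬p ∨ ¬q ∨ ¬p there: 6:F. ✗
6: successors {7}; ¬p ∨ ¬q ∨ ¬p there: 7:T. ✓
7: successors {8}; ¬p ∨ ¬q ∨ ¬p there: 8:T. ✓
8: successors {1}; ¬p ∨ ¬q ∨ ¬p there: 1:T. ✓
— 4 worlds.

1 and 4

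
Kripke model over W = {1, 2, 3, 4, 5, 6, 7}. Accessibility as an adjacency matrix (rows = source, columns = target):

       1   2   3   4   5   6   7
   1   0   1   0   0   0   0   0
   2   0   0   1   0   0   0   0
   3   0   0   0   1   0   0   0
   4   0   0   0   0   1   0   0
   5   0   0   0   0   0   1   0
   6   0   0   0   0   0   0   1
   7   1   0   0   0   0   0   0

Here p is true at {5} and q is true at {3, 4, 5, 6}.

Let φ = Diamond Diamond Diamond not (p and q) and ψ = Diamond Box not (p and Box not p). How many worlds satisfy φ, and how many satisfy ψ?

6 and 6

For Diamond Diamond Diamond not (p and q):
1: successors {2}; Diamond Diamond not (p and q) there: 2:T. ✓
2: successors {3}; Diamond Diamond not (p and q) there: 3:F. ✗
3: successors {4}; Diamond Diamond not (p and q) there: 4:T. ✓
4: successors {5}; Diamond Diamond not (p and q) there: 5:T. ✓
5: successors {6}; Diamond Diamond not (p and q) there: 6:T. ✓
6: successors {7}; Diamond Diamond not (p and q) there: 7:T. ✓
7: successors {1}; Diamond Diamond not (p and q) there: 1:T. ✓
— 6 worlds.
For Diamond Box not (p and Box not p):
1: successors {2}; Box not (p and Box not p) there: 2:T. ✓
2: successors {3}; Box not (p and Box not p) there: 3:T. ✓
3: successors {4}; Box not (p and Box not p) there: 4:F. ✗
4: successors {5}; Box not (p and Box not p) there: 5:T. ✓
5: successors {6}; Box not (p and Box not p) there: 6:T. ✓
6: successors {7}; Box not (p and Box not p) there: 7:T. ✓
7: successors {1}; Box not (p and Box not p) there: 1:T. ✓
— 6 worlds.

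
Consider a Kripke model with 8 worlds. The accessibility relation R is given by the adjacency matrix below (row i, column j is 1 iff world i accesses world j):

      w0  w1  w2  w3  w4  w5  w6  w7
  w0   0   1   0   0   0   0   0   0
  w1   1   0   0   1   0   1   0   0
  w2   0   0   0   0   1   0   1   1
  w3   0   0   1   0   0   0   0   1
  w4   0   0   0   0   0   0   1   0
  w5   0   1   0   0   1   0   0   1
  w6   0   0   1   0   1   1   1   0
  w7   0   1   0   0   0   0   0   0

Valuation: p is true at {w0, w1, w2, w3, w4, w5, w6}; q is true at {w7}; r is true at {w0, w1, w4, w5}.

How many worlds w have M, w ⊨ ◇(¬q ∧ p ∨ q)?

w0: successors {w1}; ¬q ∧ p ∨ q there: w1:T. ✓
w1: successors {w0, w3, w5}; ¬q ∧ p ∨ q there: w0:T, w3:T, w5:T. ✓
w2: successors {w4, w6, w7}; ¬q ∧ p ∨ q there: w4:T, w6:T, w7:T. ✓
w3: successors {w2, w7}; ¬q ∧ p ∨ q there: w2:T, w7:T. ✓
w4: successors {w6}; ¬q ∧ p ∨ q there: w6:T. ✓
w5: successors {w1, w4, w7}; ¬q ∧ p ∨ q there: w1:T, w4:T, w7:T. ✓
w6: successors {w2, w4, w5, w6}; ¬q ∧ p ∨ q there: w2:T, w4:T, w5:T, w6:T. ✓
w7: successors {w1}; ¬q ∧ p ∨ q there: w1:T. ✓
Satisfying worlds: {w0, w1, w2, w3, w4, w5, w6, w7}.

8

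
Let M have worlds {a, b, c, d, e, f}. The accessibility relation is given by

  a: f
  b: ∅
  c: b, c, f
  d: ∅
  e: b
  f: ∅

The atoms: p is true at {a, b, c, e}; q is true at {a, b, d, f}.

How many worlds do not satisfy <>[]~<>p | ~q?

3

a: <>[]~<>p is T, ~q is F. ✓
b: <>[]~<>p is F, ~q is F. ✗
c: <>[]~<>p is T, ~q is T. ✓
d: <>[]~<>p is F, ~q is F. ✗
e: <>[]~<>p is T, ~q is T. ✓
f: <>[]~<>p is F, ~q is F. ✗
Satisfying worlds: {a, c, e}.
So <>[]~<>p | ~q fails at the other 3 worlds.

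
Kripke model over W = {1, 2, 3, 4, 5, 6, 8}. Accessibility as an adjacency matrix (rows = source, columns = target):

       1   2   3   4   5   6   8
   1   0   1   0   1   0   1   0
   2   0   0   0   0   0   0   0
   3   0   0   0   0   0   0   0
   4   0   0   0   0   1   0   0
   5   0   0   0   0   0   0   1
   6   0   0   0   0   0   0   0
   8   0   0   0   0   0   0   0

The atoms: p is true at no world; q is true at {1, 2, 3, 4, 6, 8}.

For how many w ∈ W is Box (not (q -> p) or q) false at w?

1

1: successors {2, 4, 6}; not (q -> p) or q there: 2:T, 4:T, 6:T. ✓
2: no successors, so Box (not (q -> p) or q) holds vacuously. ✓
3: no successors, so Box (not (q -> p) or q) holds vacuously. ✓
4: successors {5}; not (q -> p) or q there: 5:F. ✗
5: successors {8}; not (q -> p) or q there: 8:T. ✓
6: no successors, so Box (not (q -> p) or q) holds vacuously. ✓
8: no successors, so Box (not (q -> p) or q) holds vacuously. ✓
Satisfying worlds: {1, 2, 3, 5, 6, 8}.
So Box (not (q -> p) or q) fails at the other 1 world.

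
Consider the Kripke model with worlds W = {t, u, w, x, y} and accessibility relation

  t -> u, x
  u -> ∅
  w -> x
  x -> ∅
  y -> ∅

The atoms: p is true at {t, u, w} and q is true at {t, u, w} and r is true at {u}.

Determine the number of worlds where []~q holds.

4

t: successors {u, x}; ~q there: u:F, x:T. ✗
u: no successors, so []~q holds vacuously. ✓
w: successors {x}; ~q there: x:T. ✓
x: no successors, so []~q holds vacuously. ✓
y: no successors, so []~q holds vacuously. ✓
Satisfying worlds: {u, w, x, y}.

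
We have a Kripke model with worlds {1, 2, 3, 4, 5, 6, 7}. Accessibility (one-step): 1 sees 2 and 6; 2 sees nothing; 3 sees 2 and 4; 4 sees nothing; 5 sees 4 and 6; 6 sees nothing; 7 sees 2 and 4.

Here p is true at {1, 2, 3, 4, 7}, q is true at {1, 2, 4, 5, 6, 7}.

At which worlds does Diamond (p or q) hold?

1: successors {2, 6}; p or q there: 2:T, 6:T. ✓
2: no successors, so Diamond (p or q) fails. ✗
3: successors {2, 4}; p or q there: 2:T, 4:T. ✓
4: no successors, so Diamond (p or q) fails. ✗
5: successors {4, 6}; p or q there: 4:T, 6:T. ✓
6: no successors, so Diamond (p or q) fails. ✗
7: successors {2, 4}; p or q there: 2:T, 4:T. ✓

{1, 3, 5, 7}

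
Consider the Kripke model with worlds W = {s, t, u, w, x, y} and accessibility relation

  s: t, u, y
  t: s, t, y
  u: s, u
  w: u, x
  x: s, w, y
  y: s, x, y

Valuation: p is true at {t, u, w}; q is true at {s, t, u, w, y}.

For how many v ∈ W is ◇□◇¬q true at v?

0

s: successors {t, u, y}; □◇¬q there: t:F, u:F, y:F. ✗
t: successors {s, t, y}; □◇¬q there: s:F, t:F, y:F. ✗
u: successors {s, u}; □◇¬q there: s:F, u:F. ✗
w: successors {u, x}; □◇¬q there: u:F, x:F. ✗
x: successors {s, w, y}; □◇¬q there: s:F, w:F, y:F. ✗
y: successors {s, x, y}; □◇¬q there: s:F, x:F, y:F. ✗
Satisfying worlds: ∅.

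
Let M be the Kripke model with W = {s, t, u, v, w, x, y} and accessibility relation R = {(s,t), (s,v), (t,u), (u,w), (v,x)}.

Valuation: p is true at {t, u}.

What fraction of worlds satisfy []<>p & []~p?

3/7

s: []<>p is F, []~p is F. ✗
t: []<>p is F, []~p is F. ✗
u: []<>p is F, []~p is T. ✗
v: []<>p is F, []~p is T. ✗
w: []<>p is T, []~p is T. ✓
x: []<>p is T, []~p is T. ✓
y: []<>p is T, []~p is T. ✓
That's 3 of 7 worlds, so 3/7.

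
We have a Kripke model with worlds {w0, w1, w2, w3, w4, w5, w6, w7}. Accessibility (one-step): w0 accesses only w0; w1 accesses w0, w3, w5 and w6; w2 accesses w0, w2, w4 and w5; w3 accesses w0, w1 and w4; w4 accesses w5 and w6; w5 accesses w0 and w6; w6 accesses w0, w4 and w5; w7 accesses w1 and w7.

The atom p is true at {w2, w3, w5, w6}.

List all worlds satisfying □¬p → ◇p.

{w1, w2, w4, w5, w6}

w0: □¬p is T, ◇p is F. ✗
w1: □¬p is F, ◇p is T. ✓
w2: □¬p is F, ◇p is T. ✓
w3: □¬p is T, ◇p is F. ✗
w4: □¬p is F, ◇p is T. ✓
w5: □¬p is F, ◇p is T. ✓
w6: □¬p is F, ◇p is T. ✓
w7: □¬p is T, ◇p is F. ✗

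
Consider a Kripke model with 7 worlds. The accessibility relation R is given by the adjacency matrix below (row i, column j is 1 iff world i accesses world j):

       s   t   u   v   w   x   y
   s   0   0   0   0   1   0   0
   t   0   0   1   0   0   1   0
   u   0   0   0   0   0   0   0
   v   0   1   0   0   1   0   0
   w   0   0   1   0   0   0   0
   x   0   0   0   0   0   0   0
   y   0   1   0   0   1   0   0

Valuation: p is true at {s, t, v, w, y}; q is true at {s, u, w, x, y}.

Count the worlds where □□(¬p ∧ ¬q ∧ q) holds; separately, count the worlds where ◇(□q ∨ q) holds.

4 and 5

For □□(¬p ∧ ¬q ∧ q):
s: successors {w}; □(¬p ∧ ¬q ∧ q) there: w:F. ✗
t: successors {u, x}; □(¬p ∧ ¬q ∧ q) there: u:T, x:T. ✓
u: no successors, so □□(¬p ∧ ¬q ∧ q) holds vacuously. ✓
v: successors {t, w}; □(¬p ∧ ¬q ∧ q) there: t:F, w:F. ✗
w: successors {u}; □(¬p ∧ ¬q ∧ q) there: u:T. ✓
x: no successors, so □□(¬p ∧ ¬q ∧ q) holds vacuously. ✓
y: successors {t, w}; □(¬p ∧ ¬q ∧ q) there: t:F, w:F. ✗
— 4 worlds.
For ◇(□q ∨ q):
s: successors {w}; □q ∨ q there: w:T. ✓
t: successors {u, x}; □q ∨ q there: u:T, x:T. ✓
u: no successors, so ◇(□q ∨ q) fails. ✗
v: successors {t, w}; □q ∨ q there: t:T, w:T. ✓
w: successors {u}; □q ∨ q there: u:T. ✓
x: no successors, so ◇(□q ∨ q) fails. ✗
y: successors {t, w}; □q ∨ q there: t:T, w:T. ✓
— 5 worlds.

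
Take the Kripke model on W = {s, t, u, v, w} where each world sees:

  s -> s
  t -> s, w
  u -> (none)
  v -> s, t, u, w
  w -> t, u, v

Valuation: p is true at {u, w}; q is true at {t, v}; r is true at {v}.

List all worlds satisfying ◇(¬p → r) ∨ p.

s: ◇(¬p → r) is F, p is F. ✗
t: ◇(¬p → r) is T, p is F. ✓
u: ◇(¬p → r) is F, p is T. ✓
v: ◇(¬p → r) is T, p is F. ✓
w: ◇(¬p → r) is T, p is T. ✓

{t, u, v, w}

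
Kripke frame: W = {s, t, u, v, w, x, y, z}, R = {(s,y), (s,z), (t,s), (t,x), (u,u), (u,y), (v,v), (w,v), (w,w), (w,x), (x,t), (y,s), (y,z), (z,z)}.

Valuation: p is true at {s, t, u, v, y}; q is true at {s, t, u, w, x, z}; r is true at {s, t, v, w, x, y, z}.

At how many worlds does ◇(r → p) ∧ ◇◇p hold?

7

s: ◇(r → p) is T, ◇◇p is T. ✓
t: ◇(r → p) is T, ◇◇p is T. ✓
u: ◇(r → p) is T, ◇◇p is T. ✓
v: ◇(r → p) is T, ◇◇p is T. ✓
w: ◇(r → p) is T, ◇◇p is T. ✓
x: ◇(r → p) is T, ◇◇p is T. ✓
y: ◇(r → p) is T, ◇◇p is T. ✓
z: ◇(r → p) is F, ◇◇p is F. ✗
Satisfying worlds: {s, t, u, v, w, x, y}.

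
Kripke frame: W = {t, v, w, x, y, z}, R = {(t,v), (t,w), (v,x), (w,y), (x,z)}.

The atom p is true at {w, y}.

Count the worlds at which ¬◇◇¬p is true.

4

t: ◇◇¬p is T. ✗
v: ◇◇¬p is T. ✗
w: ◇◇¬p is F. ✓
x: ◇◇¬p is F. ✓
y: ◇◇¬p is F. ✓
z: ◇◇¬p is F. ✓
Satisfying worlds: {w, x, y, z}.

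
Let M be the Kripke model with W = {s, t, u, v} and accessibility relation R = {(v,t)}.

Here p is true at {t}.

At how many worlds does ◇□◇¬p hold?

s: no successors, so ◇□◇¬p fails. ✗
t: no successors, so ◇□◇¬p fails. ✗
u: no successors, so ◇□◇¬p fails. ✗
v: successors {t}; □◇¬p there: t:T. ✓
Satisfying worlds: {v}.

1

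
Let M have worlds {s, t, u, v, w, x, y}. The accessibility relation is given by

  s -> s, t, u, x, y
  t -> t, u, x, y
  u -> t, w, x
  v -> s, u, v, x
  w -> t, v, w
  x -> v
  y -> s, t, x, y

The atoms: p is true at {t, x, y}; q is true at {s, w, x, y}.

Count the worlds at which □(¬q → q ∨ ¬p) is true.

s: successors {s, t, u, x, y}; ¬q → q ∨ ¬p there: s:T, t:F, u:T, x:T, y:T. ✗
t: successors {t, u, x, y}; ¬q → q ∨ ¬p there: t:F, u:T, x:T, y:T. ✗
u: successors {t, w, x}; ¬q → q ∨ ¬p there: t:F, w:T, x:T. ✗
v: successors {s, u, v, x}; ¬q → q ∨ ¬p there: s:T, u:T, v:T, x:T. ✓
w: successors {t, v, w}; ¬q → q ∨ ¬p there: t:F, v:T, w:T. ✗
x: successors {v}; ¬q → q ∨ ¬p there: v:T. ✓
y: successors {s, t, x, y}; ¬q → q ∨ ¬p there: s:T, t:F, x:T, y:T. ✗
Satisfying worlds: {v, x}.

2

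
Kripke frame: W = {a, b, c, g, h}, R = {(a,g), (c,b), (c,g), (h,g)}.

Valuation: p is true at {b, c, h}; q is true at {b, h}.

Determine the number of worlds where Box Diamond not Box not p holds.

2

a: successors {g}; Diamond not Box not p there: g:F. ✗
b: no successors, so Box Diamond not Box not p holds vacuously. ✓
c: successors {b, g}; Diamond not Box not p there: b:F, g:F. ✗
g: no successors, so Box Diamond not Box not p holds vacuously. ✓
h: successors {g}; Diamond not Box not p there: g:F. ✗
Satisfying worlds: {b, g}.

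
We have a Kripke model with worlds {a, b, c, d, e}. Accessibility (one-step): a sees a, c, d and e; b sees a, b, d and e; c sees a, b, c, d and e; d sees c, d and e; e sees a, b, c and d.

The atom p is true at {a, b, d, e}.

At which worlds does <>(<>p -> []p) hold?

a: successors {a, c, d, e}; <>p -> []p there: a:F, c:F, d:F, e:F. ✗
b: successors {a, b, d, e}; <>p -> []p there: a:F, b:T, d:F, e:F. ✓
c: successors {a, b, c, d, e}; <>p -> []p there: a:F, b:T, c:F, d:F, e:F. ✓
d: successors {c, d, e}; <>p -> []p there: c:F, d:F, e:F. ✗
e: successors {a, b, c, d}; <>p -> []p there: a:F, b:T, c:F, d:F. ✓

{b, c, e}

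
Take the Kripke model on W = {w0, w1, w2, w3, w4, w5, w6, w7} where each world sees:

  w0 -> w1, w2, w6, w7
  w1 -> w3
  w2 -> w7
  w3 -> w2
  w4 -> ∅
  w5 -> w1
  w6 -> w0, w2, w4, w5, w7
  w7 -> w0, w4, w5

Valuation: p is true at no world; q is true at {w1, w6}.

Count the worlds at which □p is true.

w0: successors {w1, w2, w6, w7}; p there: w1:F, w2:F, w6:F, w7:F. ✗
w1: successors {w3}; p there: w3:F. ✗
w2: successors {w7}; p there: w7:F. ✗
w3: successors {w2}; p there: w2:F. ✗
w4: no successors, so □p holds vacuously. ✓
w5: successors {w1}; p there: w1:F. ✗
w6: successors {w0, w2, w4, w5, w7}; p there: w0:F, w2:F, w4:F, w5:F, w7:F. ✗
w7: successors {w0, w4, w5}; p there: w0:F, w4:F, w5:F. ✗
Satisfying worlds: {w4}.

1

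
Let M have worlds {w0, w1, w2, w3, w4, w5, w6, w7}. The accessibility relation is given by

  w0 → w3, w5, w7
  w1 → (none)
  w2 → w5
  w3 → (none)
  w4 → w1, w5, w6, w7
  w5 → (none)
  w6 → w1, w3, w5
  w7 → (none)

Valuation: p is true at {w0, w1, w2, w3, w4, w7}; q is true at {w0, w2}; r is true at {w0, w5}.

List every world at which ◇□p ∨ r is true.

{w0, w2, w4, w5, w6}

w0: ◇□p is T, r is T. ✓
w1: ◇□p is F, r is F. ✗
w2: ◇□p is T, r is F. ✓
w3: ◇□p is F, r is F. ✗
w4: ◇□p is T, r is F. ✓
w5: ◇□p is F, r is T. ✓
w6: ◇□p is T, r is F. ✓
w7: ◇□p is F, r is F. ✗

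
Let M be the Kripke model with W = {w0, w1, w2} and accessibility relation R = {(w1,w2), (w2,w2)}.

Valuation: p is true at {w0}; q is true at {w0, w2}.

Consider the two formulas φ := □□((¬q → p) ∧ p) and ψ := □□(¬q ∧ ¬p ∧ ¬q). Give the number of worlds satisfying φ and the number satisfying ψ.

1 and 1

For □□((¬q → p) ∧ p):
w0: no successors, so □□((¬q → p) ∧ p) holds vacuously. ✓
w1: successors {w2}; □((¬q → p) ∧ p) there: w2:F. ✗
w2: successors {w2}; □((¬q → p) ∧ p) there: w2:F. ✗
— 1 world.
For □□(¬q ∧ ¬p ∧ ¬q):
w0: no successors, so □□(¬q ∧ ¬p ∧ ¬q) holds vacuously. ✓
w1: successors {w2}; □(¬q ∧ ¬p ∧ ¬q) there: w2:F. ✗
w2: successors {w2}; □(¬q ∧ ¬p ∧ ¬q) there: w2:F. ✗
— 1 world.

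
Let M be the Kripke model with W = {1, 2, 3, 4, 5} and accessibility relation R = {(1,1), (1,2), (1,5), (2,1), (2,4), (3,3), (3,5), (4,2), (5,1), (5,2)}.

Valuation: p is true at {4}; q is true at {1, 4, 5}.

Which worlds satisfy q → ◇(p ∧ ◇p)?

1: q is T, ◇(p ∧ ◇p) is F. ✗
2: q is F, ◇(p ∧ ◇p) is F. ✓
3: q is F, ◇(p ∧ ◇p) is F. ✓
4: q is T, ◇(p ∧ ◇p) is F. ✗
5: q is T, ◇(p ∧ ◇p) is F. ✗

{2, 3}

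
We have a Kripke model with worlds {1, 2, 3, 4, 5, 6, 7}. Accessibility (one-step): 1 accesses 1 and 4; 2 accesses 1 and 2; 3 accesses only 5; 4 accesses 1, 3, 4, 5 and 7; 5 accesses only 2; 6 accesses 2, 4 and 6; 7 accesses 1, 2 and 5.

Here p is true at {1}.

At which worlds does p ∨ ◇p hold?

1: p is T, ◇p is T. ✓
2: p is F, ◇p is T. ✓
3: p is F, ◇p is F. ✗
4: p is F, ◇p is T. ✓
5: p is F, ◇p is F. ✗
6: p is F, ◇p is F. ✗
7: p is F, ◇p is T. ✓

{1, 2, 4, 7}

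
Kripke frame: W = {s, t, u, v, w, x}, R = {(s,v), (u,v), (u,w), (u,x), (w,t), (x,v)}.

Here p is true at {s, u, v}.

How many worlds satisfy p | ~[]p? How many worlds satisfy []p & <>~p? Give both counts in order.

For p | ~[]p:
s: p is T, ~[]p is F. ✓
t: p is F, ~[]p is F. ✗
u: p is T, ~[]p is T. ✓
v: p is T, ~[]p is F. ✓
w: p is F, ~[]p is T. ✓
x: p is F, ~[]p is F. ✗
— 4 worlds.
For []p & <>~p:
s: []p is T, <>~p is F. ✗
t: []p is T, <>~p is F. ✗
u: []p is F, <>~p is T. ✗
v: []p is T, <>~p is F. ✗
w: []p is F, <>~p is T. ✗
x: []p is T, <>~p is F. ✗
— 0 worlds.

4 and 0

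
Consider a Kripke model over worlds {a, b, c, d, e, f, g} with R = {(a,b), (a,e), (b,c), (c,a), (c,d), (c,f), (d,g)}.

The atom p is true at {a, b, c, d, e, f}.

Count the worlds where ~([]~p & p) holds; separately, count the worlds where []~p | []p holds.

4 and 7

For ~([]~p & p):
a: []~p & p is F. ✓
b: []~p & p is F. ✓
c: []~p & p is F. ✓
d: []~p & p is T. ✗
e: []~p & p is T. ✗
f: []~p & p is T. ✗
g: []~p & p is F. ✓
— 4 worlds.
For []~p | []p:
a: []~p is F, []p is T. ✓
b: []~p is F, []p is T. ✓
c: []~p is F, []p is T. ✓
d: []~p is T, []p is F. ✓
e: []~p is T, []p is T. ✓
f: []~p is T, []p is T. ✓
g: []~p is T, []p is T. ✓
— 7 worlds.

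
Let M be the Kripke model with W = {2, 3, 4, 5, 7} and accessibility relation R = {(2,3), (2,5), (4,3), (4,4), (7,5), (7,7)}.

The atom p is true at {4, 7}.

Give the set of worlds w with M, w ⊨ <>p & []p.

2: <>p is F, []p is F. ✗
3: <>p is F, []p is T. ✗
4: <>p is T, []p is F. ✗
5: <>p is F, []p is T. ✗
7: <>p is T, []p is F. ✗

∅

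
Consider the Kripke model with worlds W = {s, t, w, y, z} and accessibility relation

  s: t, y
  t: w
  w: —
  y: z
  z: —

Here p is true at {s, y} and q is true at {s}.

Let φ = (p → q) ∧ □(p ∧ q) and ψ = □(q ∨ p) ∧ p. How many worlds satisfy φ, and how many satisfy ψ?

2 and 0

For (p → q) ∧ □(p ∧ q):
s: p → q is T, □(p ∧ q) is F. ✗
t: p → q is T, □(p ∧ q) is F. ✗
w: p → q is T, □(p ∧ q) is T. ✓
y: p → q is F, □(p ∧ q) is F. ✗
z: p → q is T, □(p ∧ q) is T. ✓
— 2 worlds.
For □(q ∨ p) ∧ p:
s: □(q ∨ p) is F, p is T. ✗
t: □(q ∨ p) is F, p is F. ✗
w: □(q ∨ p) is T, p is F. ✗
y: □(q ∨ p) is F, p is T. ✗
z: □(q ∨ p) is T, p is F. ✗
— 0 worlds.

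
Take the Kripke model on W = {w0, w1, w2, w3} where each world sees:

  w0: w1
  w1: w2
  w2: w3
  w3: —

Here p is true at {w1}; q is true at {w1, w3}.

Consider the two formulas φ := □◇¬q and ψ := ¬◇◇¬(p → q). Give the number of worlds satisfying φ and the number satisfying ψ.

2 and 4

For □◇¬q:
w0: successors {w1}; ◇¬q there: w1:T. ✓
w1: successors {w2}; ◇¬q there: w2:F. ✗
w2: successors {w3}; ◇¬q there: w3:F. ✗
w3: no successors, so □◇¬q holds vacuously. ✓
— 2 worlds.
For ¬◇◇¬(p → q):
w0: ◇◇¬(p → q) is F. ✓
w1: ◇◇¬(p → q) is F. ✓
w2: ◇◇¬(p → q) is F. ✓
w3: ◇◇¬(p → q) is F. ✓
— 4 worlds.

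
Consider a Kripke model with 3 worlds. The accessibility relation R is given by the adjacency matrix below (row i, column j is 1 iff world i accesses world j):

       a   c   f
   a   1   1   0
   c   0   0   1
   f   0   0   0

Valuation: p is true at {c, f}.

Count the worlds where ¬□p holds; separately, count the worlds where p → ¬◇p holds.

1 and 2

For ¬□p:
a: □p is F. ✓
c: □p is T. ✗
f: □p is T. ✗
— 1 world.
For p → ¬◇p:
a: p is F, ¬◇p is F. ✓
c: p is T, ¬◇p is F. ✗
f: p is T, ¬◇p is T. ✓
— 2 worlds.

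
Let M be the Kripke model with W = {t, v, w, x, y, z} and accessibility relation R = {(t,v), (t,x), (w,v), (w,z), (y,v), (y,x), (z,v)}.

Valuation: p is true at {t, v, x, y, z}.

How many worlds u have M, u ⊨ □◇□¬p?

2

t: successors {v, x}; ◇□¬p there: v:F, x:F. ✗
v: no successors, so □◇□¬p holds vacuously. ✓
w: successors {v, z}; ◇□¬p there: v:F, z:T. ✗
x: no successors, so □◇□¬p holds vacuously. ✓
y: successors {v, x}; ◇□¬p there: v:F, x:F. ✗
z: successors {v}; ◇□¬p there: v:F. ✗
Satisfying worlds: {v, x}.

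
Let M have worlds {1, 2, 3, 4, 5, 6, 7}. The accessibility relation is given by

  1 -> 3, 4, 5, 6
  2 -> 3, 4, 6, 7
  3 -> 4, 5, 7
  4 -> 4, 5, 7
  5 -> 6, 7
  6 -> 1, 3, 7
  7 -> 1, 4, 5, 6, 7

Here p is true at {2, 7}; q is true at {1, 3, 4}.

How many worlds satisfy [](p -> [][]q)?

1

1: successors {3, 4, 5, 6}; p -> [][]q there: 3:T, 4:T, 5:T, 6:T. ✓
2: successors {3, 4, 6, 7}; p -> [][]q there: 3:T, 4:T, 6:T, 7:F. ✗
3: successors {4, 5, 7}; p -> [][]q there: 4:T, 5:T, 7:F. ✗
4: successors {4, 5, 7}; p -> [][]q there: 4:T, 5:T, 7:F. ✗
5: successors {6, 7}; p -> [][]q there: 6:T, 7:F. ✗
6: successors {1, 3, 7}; p -> [][]q there: 1:T, 3:T, 7:F. ✗
7: successors {1, 4, 5, 6, 7}; p -> [][]q there: 1:T, 4:T, 5:T, 6:T, 7:F. ✗
Satisfying worlds: {1}.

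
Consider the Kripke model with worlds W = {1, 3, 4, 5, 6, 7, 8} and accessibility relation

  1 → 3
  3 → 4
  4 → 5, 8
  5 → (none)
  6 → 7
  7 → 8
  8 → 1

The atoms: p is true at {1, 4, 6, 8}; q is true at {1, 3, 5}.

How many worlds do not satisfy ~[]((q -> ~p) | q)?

7

1: []((q -> ~p) | q) is T. ✗
3: []((q -> ~p) | q) is T. ✗
4: []((q -> ~p) | q) is T. ✗
5: []((q -> ~p) | q) is T. ✗
6: []((q -> ~p) | q) is T. ✗
7: []((q -> ~p) | q) is T. ✗
8: []((q -> ~p) | q) is T. ✗
Satisfying worlds: ∅.
So ~[]((q -> ~p) | q) fails at the other 7 worlds.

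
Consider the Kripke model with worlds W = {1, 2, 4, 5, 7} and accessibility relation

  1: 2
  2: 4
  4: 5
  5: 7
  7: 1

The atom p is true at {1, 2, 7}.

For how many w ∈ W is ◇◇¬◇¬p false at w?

2

1: successors {2}; ◇¬◇¬p there: 2:F. ✗
2: successors {4}; ◇¬◇¬p there: 4:T. ✓
4: successors {5}; ◇¬◇¬p there: 5:T. ✓
5: successors {7}; ◇¬◇¬p there: 7:T. ✓
7: successors {1}; ◇¬◇¬p there: 1:F. ✗
Satisfying worlds: {2, 4, 5}.
So ◇◇¬◇¬p fails at the other 2 worlds.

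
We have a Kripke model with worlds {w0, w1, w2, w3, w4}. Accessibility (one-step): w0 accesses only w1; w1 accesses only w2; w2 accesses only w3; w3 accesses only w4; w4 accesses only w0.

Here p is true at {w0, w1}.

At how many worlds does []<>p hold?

2

w0: successors {w1}; <>p there: w1:F. ✗
w1: successors {w2}; <>p there: w2:F. ✗
w2: successors {w3}; <>p there: w3:F. ✗
w3: successors {w4}; <>p there: w4:T. ✓
w4: successors {w0}; <>p there: w0:T. ✓
Satisfying worlds: {w3, w4}.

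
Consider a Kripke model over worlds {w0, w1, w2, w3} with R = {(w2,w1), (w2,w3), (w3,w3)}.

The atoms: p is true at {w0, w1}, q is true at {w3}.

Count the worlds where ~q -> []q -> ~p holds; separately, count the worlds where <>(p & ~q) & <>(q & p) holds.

For ~q -> []q -> ~p:
w0: ~q is T, []q -> ~p is F. ✗
w1: ~q is T, []q -> ~p is F. ✗
w2: ~q is T, []q -> ~p is T. ✓
w3: ~q is F, []q -> ~p is T. ✓
— 2 worlds.
For <>(p & ~q) & <>(q & p):
w0: <>(p & ~q) is F, <>(q & p) is F. ✗
w1: <>(p & ~q) is F, <>(q & p) is F. ✗
w2: <>(p & ~q) is T, <>(q & p) is F. ✗
w3: <>(p & ~q) is F, <>(q & p) is F. ✗
— 0 worlds.

2 and 0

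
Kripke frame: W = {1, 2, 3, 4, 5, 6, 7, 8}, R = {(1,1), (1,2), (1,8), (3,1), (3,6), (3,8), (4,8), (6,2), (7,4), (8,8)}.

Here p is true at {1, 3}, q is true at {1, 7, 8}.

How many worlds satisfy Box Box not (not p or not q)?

3

1: successors {1, 2, 8}; Box not (not p or not q) there: 1:F, 2:T, 8:F. ✗
2: no successors, so Box Box not (not p or not q) holds vacuously. ✓
3: successors {1, 6, 8}; Box not (not p or not q) there: 1:F, 6:F, 8:F. ✗
4: successors {8}; Box not (not p or not q) there: 8:F. ✗
5: no successors, so Box Box not (not p or not q) holds vacuously. ✓
6: successors {2}; Box not (not p or not q) there: 2:T. ✓
7: successors {4}; Box not (not p or not q) there: 4:F. ✗
8: successors {8}; Box not (not p or not q) there: 8:F. ✗
Satisfying worlds: {2, 5, 6}.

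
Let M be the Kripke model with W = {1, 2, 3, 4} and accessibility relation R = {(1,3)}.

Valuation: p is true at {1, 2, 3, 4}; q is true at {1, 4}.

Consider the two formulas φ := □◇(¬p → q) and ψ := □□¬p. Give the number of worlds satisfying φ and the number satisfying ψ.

For □◇(¬p → q):
1: successors {3}; ◇(¬p → q) there: 3:F. ✗
2: no successors, so □◇(¬p → q) holds vacuously. ✓
3: no successors, so □◇(¬p → q) holds vacuously. ✓
4: no successors, so □◇(¬p → q) holds vacuously. ✓
— 3 worlds.
For □□¬p:
1: successors {3}; □¬p there: 3:T. ✓
2: no successors, so □□¬p holds vacuously. ✓
3: no successors, so □□¬p holds vacuously. ✓
4: no successors, so □□¬p holds vacuously. ✓
— 4 worlds.

3 and 4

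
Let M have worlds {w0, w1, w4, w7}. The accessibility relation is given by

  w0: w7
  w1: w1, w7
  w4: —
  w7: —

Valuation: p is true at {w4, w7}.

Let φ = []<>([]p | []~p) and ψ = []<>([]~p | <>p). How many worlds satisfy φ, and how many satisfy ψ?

2 and 2

For []<>([]p | []~p):
w0: successors {w7}; <>([]p | []~p) there: w7:F. ✗
w1: successors {w1, w7}; <>([]p | []~p) there: w1:T, w7:F. ✗
w4: no successors, so []<>([]p | []~p) holds vacuously. ✓
w7: no successors, so []<>([]p | []~p) holds vacuously. ✓
— 2 worlds.
For []<>([]~p | <>p):
w0: successors {w7}; <>([]~p | <>p) there: w7:F. ✗
w1: successors {w1, w7}; <>([]~p | <>p) there: w1:T, w7:F. ✗
w4: no successors, so []<>([]~p | <>p) holds vacuously. ✓
w7: no successors, so []<>([]~p | <>p) holds vacuously. ✓
— 2 worlds.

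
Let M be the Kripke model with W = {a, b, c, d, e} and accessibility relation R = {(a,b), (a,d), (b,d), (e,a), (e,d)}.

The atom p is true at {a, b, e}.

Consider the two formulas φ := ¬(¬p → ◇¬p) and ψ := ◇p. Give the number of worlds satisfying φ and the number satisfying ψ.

2 and 2

For ¬(¬p → ◇¬p):
a: ¬p → ◇¬p is T. ✗
b: ¬p → ◇¬p is T. ✗
c: ¬p → ◇¬p is F. ✓
d: ¬p → ◇¬p is F. ✓
e: ¬p → ◇¬p is T. ✗
— 2 worlds.
For ◇p:
a: successors {b, d}; p there: b:T, d:F. ✓
b: successors {d}; p there: d:F. ✗
c: no successors, so ◇p fails. ✗
d: no successors, so ◇p fails. ✗
e: successors {a, d}; p there: a:T, d:F. ✓
— 2 worlds.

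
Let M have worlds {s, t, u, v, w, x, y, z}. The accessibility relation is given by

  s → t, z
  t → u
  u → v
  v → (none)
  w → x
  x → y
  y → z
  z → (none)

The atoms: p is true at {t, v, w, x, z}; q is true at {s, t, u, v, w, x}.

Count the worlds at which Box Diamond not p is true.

3

s: successors {t, z}; Diamond not p there: t:T, z:F. ✗
t: successors {u}; Diamond not p there: u:F. ✗
u: successors {v}; Diamond not p there: v:F. ✗
v: no successors, so Box Diamond not p holds vacuously. ✓
w: successors {x}; Diamond not p there: x:T. ✓
x: successors {y}; Diamond not p there: y:F. ✗
y: successors {z}; Diamond not p there: z:F. ✗
z: no successors, so Box Diamond not p holds vacuously. ✓
Satisfying worlds: {v, w, z}.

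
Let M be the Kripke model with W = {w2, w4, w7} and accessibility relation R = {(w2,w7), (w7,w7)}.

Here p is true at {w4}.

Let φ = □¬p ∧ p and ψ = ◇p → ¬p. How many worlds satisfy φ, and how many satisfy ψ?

For □¬p ∧ p:
w2: □¬p is T, p is F. ✗
w4: □¬p is T, p is T. ✓
w7: □¬p is T, p is F. ✗
— 1 world.
For ◇p → ¬p:
w2: ◇p is F, ¬p is T. ✓
w4: ◇p is F, ¬p is F. ✓
w7: ◇p is F, ¬p is T. ✓
— 3 worlds.

1 and 3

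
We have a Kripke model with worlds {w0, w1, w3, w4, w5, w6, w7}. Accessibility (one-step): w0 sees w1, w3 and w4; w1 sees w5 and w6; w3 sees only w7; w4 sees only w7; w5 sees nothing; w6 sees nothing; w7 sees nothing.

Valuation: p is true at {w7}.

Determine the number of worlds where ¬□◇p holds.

4

w0: □◇p is F. ✓
w1: □◇p is F. ✓
w3: □◇p is F. ✓
w4: □◇p is F. ✓
w5: □◇p is T. ✗
w6: □◇p is T. ✗
w7: □◇p is T. ✗
Satisfying worlds: {w0, w1, w3, w4}.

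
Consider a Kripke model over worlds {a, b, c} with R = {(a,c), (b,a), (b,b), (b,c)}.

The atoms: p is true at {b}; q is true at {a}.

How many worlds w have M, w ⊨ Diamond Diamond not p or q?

2

a: Diamond Diamond not p is F, q is T. ✓
b: Diamond Diamond not p is T, q is F. ✓
c: Diamond Diamond not p is F, q is F. ✗
Satisfying worlds: {a, b}.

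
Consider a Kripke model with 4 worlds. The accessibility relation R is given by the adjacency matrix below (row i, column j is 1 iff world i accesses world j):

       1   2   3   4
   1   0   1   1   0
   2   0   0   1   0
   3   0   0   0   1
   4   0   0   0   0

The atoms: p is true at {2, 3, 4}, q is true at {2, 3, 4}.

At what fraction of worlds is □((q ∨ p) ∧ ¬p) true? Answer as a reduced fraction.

1/4

1: successors {2, 3}; (q ∨ p) ∧ ¬p there: 2:F, 3:F. ✗
2: successors {3}; (q ∨ p) ∧ ¬p there: 3:F. ✗
3: successors {4}; (q ∨ p) ∧ ¬p there: 4:F. ✗
4: no successors, so □((q ∨ p) ∧ ¬p) holds vacuously. ✓
That's 1 of 4 worlds, so 1/4.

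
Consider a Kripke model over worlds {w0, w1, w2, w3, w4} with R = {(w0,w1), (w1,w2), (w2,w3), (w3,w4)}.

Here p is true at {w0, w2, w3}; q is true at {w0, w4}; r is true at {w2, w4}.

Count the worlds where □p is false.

w0: successors {w1}; p there: w1:F. ✗
w1: successors {w2}; p there: w2:T. ✓
w2: successors {w3}; p there: w3:T. ✓
w3: successors {w4}; p there: w4:F. ✗
w4: no successors, so □p holds vacuously. ✓
Satisfying worlds: {w1, w2, w4}.
So □p fails at the other 2 worlds.

2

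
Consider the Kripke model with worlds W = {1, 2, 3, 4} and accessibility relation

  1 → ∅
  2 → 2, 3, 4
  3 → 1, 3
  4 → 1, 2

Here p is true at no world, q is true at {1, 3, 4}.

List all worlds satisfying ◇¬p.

1: no successors, so ◇¬p fails. ✗
2: successors {2, 3, 4}; ¬p there: 2:T, 3:T, 4:T. ✓
3: successors {1, 3}; ¬p there: 1:T, 3:T. ✓
4: successors {1, 2}; ¬p there: 1:T, 2:T. ✓

{2, 3, 4}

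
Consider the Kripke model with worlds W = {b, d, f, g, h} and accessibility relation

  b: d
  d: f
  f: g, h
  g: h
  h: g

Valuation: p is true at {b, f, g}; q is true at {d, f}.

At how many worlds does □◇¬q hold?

4

b: successors {d}; ◇¬q there: d:F. ✗
d: successors {f}; ◇¬q there: f:T. ✓
f: successors {g, h}; ◇¬q there: g:T, h:T. ✓
g: successors {h}; ◇¬q there: h:T. ✓
h: successors {g}; ◇¬q there: g:T. ✓
Satisfying worlds: {d, f, g, h}.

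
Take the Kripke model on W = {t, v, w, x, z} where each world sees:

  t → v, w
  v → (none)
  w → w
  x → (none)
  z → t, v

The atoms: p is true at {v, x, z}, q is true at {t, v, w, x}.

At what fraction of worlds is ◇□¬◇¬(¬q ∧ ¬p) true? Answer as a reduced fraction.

t: successors {v, w}; □¬◇¬(¬q ∧ ¬p) there: v:T, w:F. ✓
v: no successors, so ◇□¬◇¬(¬q ∧ ¬p) fails. ✗
w: successors {w}; □¬◇¬(¬q ∧ ¬p) there: w:F. ✗
x: no successors, so ◇□¬◇¬(¬q ∧ ¬p) fails. ✗
z: successors {t, v}; □¬◇¬(¬q ∧ ¬p) there: t:F, v:T. ✓
That's 2 of 5 worlds, so 2/5.

2/5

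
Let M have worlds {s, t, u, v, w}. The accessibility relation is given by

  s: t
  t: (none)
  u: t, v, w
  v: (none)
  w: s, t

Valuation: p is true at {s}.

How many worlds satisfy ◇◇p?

s: successors {t}; ◇p there: t:F. ✗
t: no successors, so ◇◇p fails. ✗
u: successors {t, v, w}; ◇p there: t:F, v:F, w:T. ✓
v: no successors, so ◇◇p fails. ✗
w: successors {s, t}; ◇p there: s:F, t:F. ✗
Satisfying worlds: {u}.

1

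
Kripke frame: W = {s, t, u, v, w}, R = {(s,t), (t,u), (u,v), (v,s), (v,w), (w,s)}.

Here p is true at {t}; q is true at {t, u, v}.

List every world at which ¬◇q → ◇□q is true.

s: ¬◇q is F, ◇□q is T. ✓
t: ¬◇q is F, ◇□q is T. ✓
u: ¬◇q is F, ◇□q is F. ✓
v: ¬◇q is T, ◇□q is T. ✓
w: ¬◇q is T, ◇□q is T. ✓

{s, t, u, v, w}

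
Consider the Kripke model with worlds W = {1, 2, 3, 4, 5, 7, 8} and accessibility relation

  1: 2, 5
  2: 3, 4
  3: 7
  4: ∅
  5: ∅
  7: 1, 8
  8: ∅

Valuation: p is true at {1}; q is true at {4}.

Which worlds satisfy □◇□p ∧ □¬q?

{3, 4, 5, 8}

1: □◇□p is F, □¬q is T. ✗
2: □◇□p is F, □¬q is F. ✗
3: □◇□p is T, □¬q is T. ✓
4: □◇□p is T, □¬q is T. ✓
5: □◇□p is T, □¬q is T. ✓
7: □◇□p is F, □¬q is T. ✗
8: □◇□p is T, □¬q is T. ✓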